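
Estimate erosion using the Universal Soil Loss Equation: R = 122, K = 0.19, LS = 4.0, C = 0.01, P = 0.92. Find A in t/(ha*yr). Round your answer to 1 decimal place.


Step 1: A = R * K * LS * C * P
Step 2: R * K = 122 * 0.19 = 23.18
Step 3: (R*K) * LS = 23.18 * 4.0 = 92.72
Step 4: * C * P = 92.72 * 0.01 * 0.92 = 0.9
Step 5: A = 0.9 t/(ha*yr)

0.9


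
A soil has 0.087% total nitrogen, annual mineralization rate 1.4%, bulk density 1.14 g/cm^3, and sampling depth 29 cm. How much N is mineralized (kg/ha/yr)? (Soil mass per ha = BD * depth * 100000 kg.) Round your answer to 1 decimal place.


Step 1: Soil mass per ha = BD * depth * 100000 = 1.14 * 29 * 100000 = 3306000 kg
Step 2: Total N pool = soil mass * N%/100 = 3306000 * 0.087/100 = 2876.22 kg/ha
Step 3: N mineralized = N pool * rate%/100 = 2876.22 * 1.4/100 = 40.3 kg/ha/yr

40.3


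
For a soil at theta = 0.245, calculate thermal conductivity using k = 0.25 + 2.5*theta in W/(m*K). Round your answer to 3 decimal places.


Step 1: k = 0.25 + 2.5 * theta
Step 2: k = 0.25 + 2.5 * 0.245
Step 3: k = 0.25 + 0.613
Step 4: k = 0.863 W/(m*K)

0.863


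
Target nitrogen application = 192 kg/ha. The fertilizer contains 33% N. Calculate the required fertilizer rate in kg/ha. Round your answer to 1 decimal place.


Step 1: Fertilizer rate = target N / (N content / 100)
Step 2: Rate = 192 / (33 / 100)
Step 3: Rate = 192 / 0.33
Step 4: Rate = 581.8 kg/ha

581.8


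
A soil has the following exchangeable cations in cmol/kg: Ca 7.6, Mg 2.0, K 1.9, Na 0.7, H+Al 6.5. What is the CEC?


Step 1: CEC = Ca + Mg + K + Na + (H+Al)
Step 2: CEC = 7.6 + 2.0 + 1.9 + 0.7 + 6.5
Step 3: CEC = 18.7 cmol/kg

18.7


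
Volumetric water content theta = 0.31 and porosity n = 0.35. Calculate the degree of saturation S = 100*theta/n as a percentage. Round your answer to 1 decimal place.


Step 1: S = 100 * theta_v / n
Step 2: S = 100 * 0.31 / 0.35
Step 3: S = 88.6%

88.6


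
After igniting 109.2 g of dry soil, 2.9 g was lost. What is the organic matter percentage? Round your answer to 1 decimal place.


Step 1: OM% = 100 * LOI / sample mass
Step 2: OM = 100 * 2.9 / 109.2
Step 3: OM = 2.7%

2.7


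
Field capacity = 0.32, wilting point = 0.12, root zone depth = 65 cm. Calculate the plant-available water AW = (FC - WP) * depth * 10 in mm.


Step 1: Available water = (FC - WP) * depth * 10
Step 2: AW = (0.32 - 0.12) * 65 * 10
Step 3: AW = 0.2 * 65 * 10
Step 4: AW = 130.0 mm

130.0


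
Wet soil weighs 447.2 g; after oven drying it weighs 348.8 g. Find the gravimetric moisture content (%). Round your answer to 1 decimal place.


Step 1: Water mass = wet - dry = 447.2 - 348.8 = 98.4 g
Step 2: w = 100 * water mass / dry mass
Step 3: w = 100 * 98.4 / 348.8 = 28.2%

28.2


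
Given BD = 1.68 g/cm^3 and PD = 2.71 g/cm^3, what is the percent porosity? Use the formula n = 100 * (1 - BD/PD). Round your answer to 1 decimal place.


Step 1: Formula: n = 100 * (1 - BD / PD)
Step 2: n = 100 * (1 - 1.68 / 2.71)
Step 3: n = 100 * (1 - 0.61993)
Step 4: n = 38.0%

38.0


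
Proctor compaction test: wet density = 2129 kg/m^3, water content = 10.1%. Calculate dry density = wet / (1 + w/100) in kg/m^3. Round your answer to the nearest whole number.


Step 1: Dry density = wet density / (1 + w/100)
Step 2: Dry density = 2129 / (1 + 10.1/100)
Step 3: Dry density = 2129 / 1.101
Step 4: Dry density = 1934 kg/m^3

1934


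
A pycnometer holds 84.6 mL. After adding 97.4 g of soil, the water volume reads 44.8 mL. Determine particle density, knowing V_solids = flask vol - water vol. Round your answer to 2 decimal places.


Step 1: Volume of solids = flask volume - water volume with soil
Step 2: V_solids = 84.6 - 44.8 = 39.8 mL
Step 3: Particle density = mass / V_solids = 97.4 / 39.8 = 2.45 g/cm^3

2.45


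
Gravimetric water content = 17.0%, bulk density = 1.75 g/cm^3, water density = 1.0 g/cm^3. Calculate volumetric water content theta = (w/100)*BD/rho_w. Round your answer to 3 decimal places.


Step 1: theta = (w / 100) * BD / rho_w
Step 2: theta = (17.0 / 100) * 1.75 / 1.0
Step 3: theta = 0.17 * 1.75
Step 4: theta = 0.298

0.298


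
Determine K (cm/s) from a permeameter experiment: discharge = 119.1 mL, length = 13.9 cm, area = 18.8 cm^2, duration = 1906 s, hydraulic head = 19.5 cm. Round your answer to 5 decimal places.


Step 1: K = Q * L / (A * t * h)
Step 2: Numerator = 119.1 * 13.9 = 1655.49
Step 3: Denominator = 18.8 * 1906 * 19.5 = 698739.6
Step 4: K = 1655.49 / 698739.6 = 0.00237 cm/s

0.00237


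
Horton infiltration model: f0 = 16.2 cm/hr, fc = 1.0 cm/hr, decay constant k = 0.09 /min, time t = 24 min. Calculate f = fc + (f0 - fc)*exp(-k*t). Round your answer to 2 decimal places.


Step 1: f = fc + (f0 - fc) * exp(-k * t)
Step 2: exp(-0.09 * 24) = 0.115325
Step 3: f = 1.0 + (16.2 - 1.0) * 0.115325
Step 4: f = 1.0 + 15.2 * 0.115325
Step 5: f = 2.75 cm/hr

2.75


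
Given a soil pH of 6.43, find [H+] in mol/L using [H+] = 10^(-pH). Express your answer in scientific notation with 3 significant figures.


Step 1: [H+] = 10^(-pH)
Step 2: [H+] = 10^(-6.43)
Step 3: [H+] = 3.72e-07 mol/L

3.72e-07


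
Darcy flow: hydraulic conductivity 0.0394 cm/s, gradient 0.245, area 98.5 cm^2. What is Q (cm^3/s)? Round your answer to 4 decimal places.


Step 1: Apply Darcy's law: Q = K * i * A
Step 2: Q = 0.0394 * 0.245 * 98.5
Step 3: Q = 0.9508 cm^3/s

0.9508


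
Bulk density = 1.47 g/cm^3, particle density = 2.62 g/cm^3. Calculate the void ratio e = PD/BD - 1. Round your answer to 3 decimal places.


Step 1: e = PD / BD - 1
Step 2: e = 2.62 / 1.47 - 1
Step 3: e = 1.78231 - 1
Step 4: e = 0.782

0.782


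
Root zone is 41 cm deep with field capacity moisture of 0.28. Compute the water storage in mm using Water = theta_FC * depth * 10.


Step 1: Water (mm) = theta_FC * depth (cm) * 10
Step 2: Water = 0.28 * 41 * 10
Step 3: Water = 114.8 mm

114.8


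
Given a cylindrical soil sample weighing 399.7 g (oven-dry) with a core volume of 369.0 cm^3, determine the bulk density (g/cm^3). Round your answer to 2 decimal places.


Step 1: Identify the formula: BD = dry mass / volume
Step 2: Substitute values: BD = 399.7 / 369.0
Step 3: BD = 1.08 g/cm^3

1.08


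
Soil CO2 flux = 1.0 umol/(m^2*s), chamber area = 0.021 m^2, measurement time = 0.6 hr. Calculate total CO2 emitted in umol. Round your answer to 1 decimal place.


Step 1: Convert time to seconds: 0.6 hr * 3600 = 2160.0 s
Step 2: Total = flux * area * time_s
Step 3: Total = 1.0 * 0.021 * 2160.0
Step 4: Total = 45.4 umol

45.4


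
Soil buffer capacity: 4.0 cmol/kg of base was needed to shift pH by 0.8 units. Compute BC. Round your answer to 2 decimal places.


Step 1: BC = change in base / change in pH
Step 2: BC = 4.0 / 0.8
Step 3: BC = 5.0 cmol/(kg*pH unit)

5.0


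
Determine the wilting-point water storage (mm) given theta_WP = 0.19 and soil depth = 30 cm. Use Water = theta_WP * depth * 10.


Step 1: Water (mm) = theta_WP * depth * 10
Step 2: Water = 0.19 * 30 * 10
Step 3: Water = 57.0 mm

57.0


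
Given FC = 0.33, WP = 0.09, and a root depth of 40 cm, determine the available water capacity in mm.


Step 1: Available water = (FC - WP) * depth * 10
Step 2: AW = (0.33 - 0.09) * 40 * 10
Step 3: AW = 0.24 * 40 * 10
Step 4: AW = 96.0 mm

96.0


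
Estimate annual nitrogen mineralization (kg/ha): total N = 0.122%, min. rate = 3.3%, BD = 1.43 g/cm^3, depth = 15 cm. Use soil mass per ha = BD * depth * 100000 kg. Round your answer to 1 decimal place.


Step 1: Soil mass per ha = BD * depth * 100000 = 1.43 * 15 * 100000 = 2145000 kg
Step 2: Total N pool = soil mass * N%/100 = 2145000 * 0.122/100 = 2616.9 kg/ha
Step 3: N mineralized = N pool * rate%/100 = 2616.9 * 3.3/100 = 86.4 kg/ha/yr

86.4


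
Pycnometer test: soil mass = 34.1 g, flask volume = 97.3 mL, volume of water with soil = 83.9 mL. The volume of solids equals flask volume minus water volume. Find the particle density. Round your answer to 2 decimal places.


Step 1: Volume of solids = flask volume - water volume with soil
Step 2: V_solids = 97.3 - 83.9 = 13.4 mL
Step 3: Particle density = mass / V_solids = 34.1 / 13.4 = 2.54 g/cm^3

2.54


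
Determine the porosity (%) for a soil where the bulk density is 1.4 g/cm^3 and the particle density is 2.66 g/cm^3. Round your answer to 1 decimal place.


Step 1: Formula: n = 100 * (1 - BD / PD)
Step 2: n = 100 * (1 - 1.4 / 2.66)
Step 3: n = 100 * (1 - 0.52632)
Step 4: n = 47.4%

47.4


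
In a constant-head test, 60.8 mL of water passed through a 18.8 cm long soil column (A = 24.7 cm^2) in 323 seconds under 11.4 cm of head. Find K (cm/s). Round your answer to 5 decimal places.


Step 1: K = Q * L / (A * t * h)
Step 2: Numerator = 60.8 * 18.8 = 1143.04
Step 3: Denominator = 24.7 * 323 * 11.4 = 90950.34
Step 4: K = 1143.04 / 90950.34 = 0.01257 cm/s

0.01257


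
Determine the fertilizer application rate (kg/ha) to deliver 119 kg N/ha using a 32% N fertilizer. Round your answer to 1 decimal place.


Step 1: Fertilizer rate = target N / (N content / 100)
Step 2: Rate = 119 / (32 / 100)
Step 3: Rate = 119 / 0.32
Step 4: Rate = 371.9 kg/ha

371.9


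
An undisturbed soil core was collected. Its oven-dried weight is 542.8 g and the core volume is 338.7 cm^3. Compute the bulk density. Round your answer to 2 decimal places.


Step 1: Identify the formula: BD = dry mass / volume
Step 2: Substitute values: BD = 542.8 / 338.7
Step 3: BD = 1.6 g/cm^3

1.6


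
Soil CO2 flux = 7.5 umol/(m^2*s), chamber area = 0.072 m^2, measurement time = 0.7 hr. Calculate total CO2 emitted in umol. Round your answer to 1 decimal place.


Step 1: Convert time to seconds: 0.7 hr * 3600 = 2520.0 s
Step 2: Total = flux * area * time_s
Step 3: Total = 7.5 * 0.072 * 2520.0
Step 4: Total = 1360.8 umol

1360.8


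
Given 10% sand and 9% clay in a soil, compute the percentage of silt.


Step 1: sand + silt + clay = 100%
Step 2: silt = 100 - sand - clay
Step 3: silt = 100 - 10 - 9
Step 4: silt = 81%

81


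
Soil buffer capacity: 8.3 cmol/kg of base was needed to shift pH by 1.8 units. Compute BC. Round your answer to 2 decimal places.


Step 1: BC = change in base / change in pH
Step 2: BC = 8.3 / 1.8
Step 3: BC = 4.61 cmol/(kg*pH unit)

4.61


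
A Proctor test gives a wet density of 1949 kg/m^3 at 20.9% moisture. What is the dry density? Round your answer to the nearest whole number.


Step 1: Dry density = wet density / (1 + w/100)
Step 2: Dry density = 1949 / (1 + 20.9/100)
Step 3: Dry density = 1949 / 1.209
Step 4: Dry density = 1612 kg/m^3

1612


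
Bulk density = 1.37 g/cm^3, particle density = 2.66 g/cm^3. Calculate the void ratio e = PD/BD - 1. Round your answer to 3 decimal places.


Step 1: e = PD / BD - 1
Step 2: e = 2.66 / 1.37 - 1
Step 3: e = 1.94161 - 1
Step 4: e = 0.942

0.942


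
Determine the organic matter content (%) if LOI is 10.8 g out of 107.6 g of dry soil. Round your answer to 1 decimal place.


Step 1: OM% = 100 * LOI / sample mass
Step 2: OM = 100 * 10.8 / 107.6
Step 3: OM = 10.0%

10.0


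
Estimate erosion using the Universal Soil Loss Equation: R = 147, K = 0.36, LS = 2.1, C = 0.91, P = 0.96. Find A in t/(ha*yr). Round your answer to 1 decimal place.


Step 1: A = R * K * LS * C * P
Step 2: R * K = 147 * 0.36 = 52.92
Step 3: (R*K) * LS = 52.92 * 2.1 = 111.132
Step 4: * C * P = 111.132 * 0.91 * 0.96 = 97.1
Step 5: A = 97.1 t/(ha*yr)

97.1


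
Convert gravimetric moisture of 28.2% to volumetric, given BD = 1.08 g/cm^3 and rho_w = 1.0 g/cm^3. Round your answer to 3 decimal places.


Step 1: theta = (w / 100) * BD / rho_w
Step 2: theta = (28.2 / 100) * 1.08 / 1.0
Step 3: theta = 0.282 * 1.08
Step 4: theta = 0.305

0.305


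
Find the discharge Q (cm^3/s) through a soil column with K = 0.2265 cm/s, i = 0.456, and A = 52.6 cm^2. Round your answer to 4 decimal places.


Step 1: Apply Darcy's law: Q = K * i * A
Step 2: Q = 0.2265 * 0.456 * 52.6
Step 3: Q = 5.4327 cm^3/s

5.4327


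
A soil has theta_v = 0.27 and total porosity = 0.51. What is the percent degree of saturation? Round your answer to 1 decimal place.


Step 1: S = 100 * theta_v / n
Step 2: S = 100 * 0.27 / 0.51
Step 3: S = 52.9%

52.9


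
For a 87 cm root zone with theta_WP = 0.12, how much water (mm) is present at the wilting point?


Step 1: Water (mm) = theta_WP * depth * 10
Step 2: Water = 0.12 * 87 * 10
Step 3: Water = 104.4 mm

104.4


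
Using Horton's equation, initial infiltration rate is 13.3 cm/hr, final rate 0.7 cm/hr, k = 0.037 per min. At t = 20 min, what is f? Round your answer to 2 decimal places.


Step 1: f = fc + (f0 - fc) * exp(-k * t)
Step 2: exp(-0.037 * 20) = 0.477114
Step 3: f = 0.7 + (13.3 - 0.7) * 0.477114
Step 4: f = 0.7 + 12.6 * 0.477114
Step 5: f = 6.71 cm/hr

6.71


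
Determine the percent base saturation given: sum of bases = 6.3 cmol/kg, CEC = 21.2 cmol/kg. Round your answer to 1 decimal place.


Step 1: BS = 100 * (sum of bases) / CEC
Step 2: BS = 100 * 6.3 / 21.2
Step 3: BS = 29.7%

29.7


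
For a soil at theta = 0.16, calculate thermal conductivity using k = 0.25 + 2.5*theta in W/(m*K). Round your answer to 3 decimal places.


Step 1: k = 0.25 + 2.5 * theta
Step 2: k = 0.25 + 2.5 * 0.16
Step 3: k = 0.25 + 0.4
Step 4: k = 0.65 W/(m*K)

0.65


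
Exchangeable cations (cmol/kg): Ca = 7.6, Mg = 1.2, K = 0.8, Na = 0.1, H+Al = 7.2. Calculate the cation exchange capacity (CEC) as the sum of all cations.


Step 1: CEC = Ca + Mg + K + Na + (H+Al)
Step 2: CEC = 7.6 + 1.2 + 0.8 + 0.1 + 7.2
Step 3: CEC = 16.9 cmol/kg

16.9


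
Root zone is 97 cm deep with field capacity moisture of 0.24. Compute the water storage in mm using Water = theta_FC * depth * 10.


Step 1: Water (mm) = theta_FC * depth (cm) * 10
Step 2: Water = 0.24 * 97 * 10
Step 3: Water = 232.8 mm

232.8


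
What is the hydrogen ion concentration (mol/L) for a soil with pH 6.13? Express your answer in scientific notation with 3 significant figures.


Step 1: [H+] = 10^(-pH)
Step 2: [H+] = 10^(-6.13)
Step 3: [H+] = 7.41e-07 mol/L

7.41e-07


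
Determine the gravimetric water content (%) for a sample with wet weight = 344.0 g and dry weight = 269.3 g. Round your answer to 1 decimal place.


Step 1: Water mass = wet - dry = 344.0 - 269.3 = 74.7 g
Step 2: w = 100 * water mass / dry mass
Step 3: w = 100 * 74.7 / 269.3 = 27.7%

27.7


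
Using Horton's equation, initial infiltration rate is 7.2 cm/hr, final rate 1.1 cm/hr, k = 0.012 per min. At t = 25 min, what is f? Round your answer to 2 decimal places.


Step 1: f = fc + (f0 - fc) * exp(-k * t)
Step 2: exp(-0.012 * 25) = 0.740818
Step 3: f = 1.1 + (7.2 - 1.1) * 0.740818
Step 4: f = 1.1 + 6.1 * 0.740818
Step 5: f = 5.62 cm/hr

5.62


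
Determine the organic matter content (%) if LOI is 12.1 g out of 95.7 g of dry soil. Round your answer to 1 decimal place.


Step 1: OM% = 100 * LOI / sample mass
Step 2: OM = 100 * 12.1 / 95.7
Step 3: OM = 12.6%

12.6


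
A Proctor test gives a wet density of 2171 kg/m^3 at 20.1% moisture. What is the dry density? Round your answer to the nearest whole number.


Step 1: Dry density = wet density / (1 + w/100)
Step 2: Dry density = 2171 / (1 + 20.1/100)
Step 3: Dry density = 2171 / 1.201
Step 4: Dry density = 1808 kg/m^3

1808


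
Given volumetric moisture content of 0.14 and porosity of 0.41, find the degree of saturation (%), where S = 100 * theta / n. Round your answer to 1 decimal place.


Step 1: S = 100 * theta_v / n
Step 2: S = 100 * 0.14 / 0.41
Step 3: S = 34.1%

34.1


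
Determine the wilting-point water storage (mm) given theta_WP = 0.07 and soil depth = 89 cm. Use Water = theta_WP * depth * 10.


Step 1: Water (mm) = theta_WP * depth * 10
Step 2: Water = 0.07 * 89 * 10
Step 3: Water = 62.3 mm

62.3


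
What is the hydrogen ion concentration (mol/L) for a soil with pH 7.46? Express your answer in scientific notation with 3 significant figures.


Step 1: [H+] = 10^(-pH)
Step 2: [H+] = 10^(-7.46)
Step 3: [H+] = 3.47e-08 mol/L

3.47e-08


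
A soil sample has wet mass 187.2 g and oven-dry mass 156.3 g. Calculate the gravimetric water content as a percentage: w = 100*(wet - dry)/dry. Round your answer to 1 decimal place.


Step 1: Water mass = wet - dry = 187.2 - 156.3 = 30.9 g
Step 2: w = 100 * water mass / dry mass
Step 3: w = 100 * 30.9 / 156.3 = 19.8%

19.8


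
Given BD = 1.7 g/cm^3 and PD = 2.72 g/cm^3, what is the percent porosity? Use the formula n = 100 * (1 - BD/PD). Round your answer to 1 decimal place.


Step 1: Formula: n = 100 * (1 - BD / PD)
Step 2: n = 100 * (1 - 1.7 / 2.72)
Step 3: n = 100 * (1 - 0.625)
Step 4: n = 37.5%

37.5


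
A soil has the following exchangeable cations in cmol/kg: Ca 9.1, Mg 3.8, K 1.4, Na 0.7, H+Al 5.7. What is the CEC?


Step 1: CEC = Ca + Mg + K + Na + (H+Al)
Step 2: CEC = 9.1 + 3.8 + 1.4 + 0.7 + 5.7
Step 3: CEC = 20.7 cmol/kg

20.7


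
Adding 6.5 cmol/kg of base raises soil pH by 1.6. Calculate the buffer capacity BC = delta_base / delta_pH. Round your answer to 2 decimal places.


Step 1: BC = change in base / change in pH
Step 2: BC = 6.5 / 1.6
Step 3: BC = 4.06 cmol/(kg*pH unit)

4.06


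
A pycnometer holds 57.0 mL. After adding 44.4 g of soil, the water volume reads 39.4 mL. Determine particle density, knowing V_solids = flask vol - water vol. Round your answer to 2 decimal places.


Step 1: Volume of solids = flask volume - water volume with soil
Step 2: V_solids = 57.0 - 39.4 = 17.6 mL
Step 3: Particle density = mass / V_solids = 44.4 / 17.6 = 2.52 g/cm^3

2.52


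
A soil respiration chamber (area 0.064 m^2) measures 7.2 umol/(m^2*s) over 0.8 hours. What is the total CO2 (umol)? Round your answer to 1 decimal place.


Step 1: Convert time to seconds: 0.8 hr * 3600 = 2880.0 s
Step 2: Total = flux * area * time_s
Step 3: Total = 7.2 * 0.064 * 2880.0
Step 4: Total = 1327.1 umol

1327.1


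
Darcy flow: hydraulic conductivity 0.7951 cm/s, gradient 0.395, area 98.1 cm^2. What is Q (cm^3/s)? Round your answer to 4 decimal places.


Step 1: Apply Darcy's law: Q = K * i * A
Step 2: Q = 0.7951 * 0.395 * 98.1
Step 3: Q = 30.8097 cm^3/s

30.8097


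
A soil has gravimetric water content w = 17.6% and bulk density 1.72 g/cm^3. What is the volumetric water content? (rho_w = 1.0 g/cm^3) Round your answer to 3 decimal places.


Step 1: theta = (w / 100) * BD / rho_w
Step 2: theta = (17.6 / 100) * 1.72 / 1.0
Step 3: theta = 0.176 * 1.72
Step 4: theta = 0.303

0.303


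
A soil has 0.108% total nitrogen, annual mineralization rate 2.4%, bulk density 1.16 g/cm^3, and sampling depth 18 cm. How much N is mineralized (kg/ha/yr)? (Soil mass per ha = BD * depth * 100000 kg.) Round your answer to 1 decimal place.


Step 1: Soil mass per ha = BD * depth * 100000 = 1.16 * 18 * 100000 = 2088000 kg
Step 2: Total N pool = soil mass * N%/100 = 2088000 * 0.108/100 = 2255.04 kg/ha
Step 3: N mineralized = N pool * rate%/100 = 2255.04 * 2.4/100 = 54.1 kg/ha/yr

54.1


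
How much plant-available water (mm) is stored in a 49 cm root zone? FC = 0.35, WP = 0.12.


Step 1: Available water = (FC - WP) * depth * 10
Step 2: AW = (0.35 - 0.12) * 49 * 10
Step 3: AW = 0.23 * 49 * 10
Step 4: AW = 112.7 mm

112.7


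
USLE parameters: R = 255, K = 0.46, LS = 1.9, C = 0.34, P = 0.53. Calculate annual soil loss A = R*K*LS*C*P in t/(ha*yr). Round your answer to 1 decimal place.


Step 1: A = R * K * LS * C * P
Step 2: R * K = 255 * 0.46 = 117.3
Step 3: (R*K) * LS = 117.3 * 1.9 = 222.87
Step 4: * C * P = 222.87 * 0.34 * 0.53 = 40.2
Step 5: A = 40.2 t/(ha*yr)

40.2


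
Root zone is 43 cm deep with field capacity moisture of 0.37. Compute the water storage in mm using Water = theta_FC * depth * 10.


Step 1: Water (mm) = theta_FC * depth (cm) * 10
Step 2: Water = 0.37 * 43 * 10
Step 3: Water = 159.1 mm

159.1


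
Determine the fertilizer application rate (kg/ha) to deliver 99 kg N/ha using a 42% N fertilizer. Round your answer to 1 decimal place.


Step 1: Fertilizer rate = target N / (N content / 100)
Step 2: Rate = 99 / (42 / 100)
Step 3: Rate = 99 / 0.42
Step 4: Rate = 235.7 kg/ha

235.7


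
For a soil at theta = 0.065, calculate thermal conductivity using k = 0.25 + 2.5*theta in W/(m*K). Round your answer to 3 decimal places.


Step 1: k = 0.25 + 2.5 * theta
Step 2: k = 0.25 + 2.5 * 0.065
Step 3: k = 0.25 + 0.163
Step 4: k = 0.413 W/(m*K)

0.413


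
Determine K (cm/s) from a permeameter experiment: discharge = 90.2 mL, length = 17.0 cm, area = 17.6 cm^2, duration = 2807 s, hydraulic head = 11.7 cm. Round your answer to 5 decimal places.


Step 1: K = Q * L / (A * t * h)
Step 2: Numerator = 90.2 * 17.0 = 1533.4
Step 3: Denominator = 17.6 * 2807 * 11.7 = 578017.44
Step 4: K = 1533.4 / 578017.44 = 0.00265 cm/s

0.00265


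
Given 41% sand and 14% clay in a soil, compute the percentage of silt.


Step 1: sand + silt + clay = 100%
Step 2: silt = 100 - sand - clay
Step 3: silt = 100 - 41 - 14
Step 4: silt = 45%

45


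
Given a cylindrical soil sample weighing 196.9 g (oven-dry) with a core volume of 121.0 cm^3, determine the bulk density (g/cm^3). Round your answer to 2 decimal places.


Step 1: Identify the formula: BD = dry mass / volume
Step 2: Substitute values: BD = 196.9 / 121.0
Step 3: BD = 1.63 g/cm^3

1.63


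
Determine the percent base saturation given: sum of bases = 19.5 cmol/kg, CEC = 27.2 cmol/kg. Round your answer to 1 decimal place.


Step 1: BS = 100 * (sum of bases) / CEC
Step 2: BS = 100 * 19.5 / 27.2
Step 3: BS = 71.7%

71.7


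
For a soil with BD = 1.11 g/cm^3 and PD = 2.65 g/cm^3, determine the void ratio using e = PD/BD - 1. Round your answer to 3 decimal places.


Step 1: e = PD / BD - 1
Step 2: e = 2.65 / 1.11 - 1
Step 3: e = 2.38739 - 1
Step 4: e = 1.387

1.387


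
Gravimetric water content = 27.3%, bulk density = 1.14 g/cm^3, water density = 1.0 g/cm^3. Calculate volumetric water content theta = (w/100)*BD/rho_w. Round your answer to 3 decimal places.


Step 1: theta = (w / 100) * BD / rho_w
Step 2: theta = (27.3 / 100) * 1.14 / 1.0
Step 3: theta = 0.273 * 1.14
Step 4: theta = 0.311

0.311


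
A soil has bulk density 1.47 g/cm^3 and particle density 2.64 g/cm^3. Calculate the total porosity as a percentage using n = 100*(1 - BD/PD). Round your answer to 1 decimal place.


Step 1: Formula: n = 100 * (1 - BD / PD)
Step 2: n = 100 * (1 - 1.47 / 2.64)
Step 3: n = 100 * (1 - 0.55682)
Step 4: n = 44.3%

44.3


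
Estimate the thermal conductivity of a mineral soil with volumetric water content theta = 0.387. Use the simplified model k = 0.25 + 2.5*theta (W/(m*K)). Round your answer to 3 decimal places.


Step 1: k = 0.25 + 2.5 * theta
Step 2: k = 0.25 + 2.5 * 0.387
Step 3: k = 0.25 + 0.968
Step 4: k = 1.218 W/(m*K)

1.218


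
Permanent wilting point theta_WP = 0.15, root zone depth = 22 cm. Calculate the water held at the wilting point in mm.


Step 1: Water (mm) = theta_WP * depth * 10
Step 2: Water = 0.15 * 22 * 10
Step 3: Water = 33.0 mm

33.0


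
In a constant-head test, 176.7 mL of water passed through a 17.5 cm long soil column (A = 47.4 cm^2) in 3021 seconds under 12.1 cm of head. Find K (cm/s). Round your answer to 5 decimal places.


Step 1: K = Q * L / (A * t * h)
Step 2: Numerator = 176.7 * 17.5 = 3092.25
Step 3: Denominator = 47.4 * 3021 * 12.1 = 1732664.34
Step 4: K = 3092.25 / 1732664.34 = 0.00178 cm/s

0.00178


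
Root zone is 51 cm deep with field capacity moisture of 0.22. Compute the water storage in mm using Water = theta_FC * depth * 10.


Step 1: Water (mm) = theta_FC * depth (cm) * 10
Step 2: Water = 0.22 * 51 * 10
Step 3: Water = 112.2 mm

112.2


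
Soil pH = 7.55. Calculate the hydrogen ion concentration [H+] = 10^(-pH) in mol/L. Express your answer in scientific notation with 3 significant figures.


Step 1: [H+] = 10^(-pH)
Step 2: [H+] = 10^(-7.55)
Step 3: [H+] = 2.82e-08 mol/L

2.82e-08


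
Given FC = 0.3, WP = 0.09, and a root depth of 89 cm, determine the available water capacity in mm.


Step 1: Available water = (FC - WP) * depth * 10
Step 2: AW = (0.3 - 0.09) * 89 * 10
Step 3: AW = 0.21 * 89 * 10
Step 4: AW = 186.9 mm

186.9


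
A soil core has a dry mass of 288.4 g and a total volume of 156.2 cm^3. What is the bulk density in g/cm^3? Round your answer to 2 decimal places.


Step 1: Identify the formula: BD = dry mass / volume
Step 2: Substitute values: BD = 288.4 / 156.2
Step 3: BD = 1.85 g/cm^3

1.85


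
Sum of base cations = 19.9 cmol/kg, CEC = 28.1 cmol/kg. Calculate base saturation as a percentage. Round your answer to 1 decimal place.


Step 1: BS = 100 * (sum of bases) / CEC
Step 2: BS = 100 * 19.9 / 28.1
Step 3: BS = 70.8%

70.8


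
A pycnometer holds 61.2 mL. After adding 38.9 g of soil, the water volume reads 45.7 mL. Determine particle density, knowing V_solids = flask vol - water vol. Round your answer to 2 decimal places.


Step 1: Volume of solids = flask volume - water volume with soil
Step 2: V_solids = 61.2 - 45.7 = 15.5 mL
Step 3: Particle density = mass / V_solids = 38.9 / 15.5 = 2.51 g/cm^3

2.51


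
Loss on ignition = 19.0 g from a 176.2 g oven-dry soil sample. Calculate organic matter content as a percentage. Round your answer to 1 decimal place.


Step 1: OM% = 100 * LOI / sample mass
Step 2: OM = 100 * 19.0 / 176.2
Step 3: OM = 10.8%

10.8


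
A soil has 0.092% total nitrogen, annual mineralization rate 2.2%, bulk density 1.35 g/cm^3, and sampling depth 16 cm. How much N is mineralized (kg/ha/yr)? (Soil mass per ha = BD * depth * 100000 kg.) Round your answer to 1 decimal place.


Step 1: Soil mass per ha = BD * depth * 100000 = 1.35 * 16 * 100000 = 2160000 kg
Step 2: Total N pool = soil mass * N%/100 = 2160000 * 0.092/100 = 1987.2 kg/ha
Step 3: N mineralized = N pool * rate%/100 = 1987.2 * 2.2/100 = 43.7 kg/ha/yr

43.7


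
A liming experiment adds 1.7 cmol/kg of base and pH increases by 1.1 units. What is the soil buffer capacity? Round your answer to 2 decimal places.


Step 1: BC = change in base / change in pH
Step 2: BC = 1.7 / 1.1
Step 3: BC = 1.55 cmol/(kg*pH unit)

1.55


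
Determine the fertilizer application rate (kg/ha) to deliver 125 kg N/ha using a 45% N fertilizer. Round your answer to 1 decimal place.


Step 1: Fertilizer rate = target N / (N content / 100)
Step 2: Rate = 125 / (45 / 100)
Step 3: Rate = 125 / 0.45
Step 4: Rate = 277.8 kg/ha

277.8


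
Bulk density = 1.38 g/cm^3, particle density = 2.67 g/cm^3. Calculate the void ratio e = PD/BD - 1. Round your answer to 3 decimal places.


Step 1: e = PD / BD - 1
Step 2: e = 2.67 / 1.38 - 1
Step 3: e = 1.93478 - 1
Step 4: e = 0.935

0.935


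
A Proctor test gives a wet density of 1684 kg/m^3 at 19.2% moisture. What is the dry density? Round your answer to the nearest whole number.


Step 1: Dry density = wet density / (1 + w/100)
Step 2: Dry density = 1684 / (1 + 19.2/100)
Step 3: Dry density = 1684 / 1.192
Step 4: Dry density = 1413 kg/m^3

1413


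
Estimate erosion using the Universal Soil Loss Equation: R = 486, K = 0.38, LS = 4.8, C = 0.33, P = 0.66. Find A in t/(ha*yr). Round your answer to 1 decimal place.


Step 1: A = R * K * LS * C * P
Step 2: R * K = 486 * 0.38 = 184.68
Step 3: (R*K) * LS = 184.68 * 4.8 = 886.464
Step 4: * C * P = 886.464 * 0.33 * 0.66 = 193.1
Step 5: A = 193.1 t/(ha*yr)

193.1


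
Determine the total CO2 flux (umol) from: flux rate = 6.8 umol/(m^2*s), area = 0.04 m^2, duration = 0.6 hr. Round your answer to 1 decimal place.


Step 1: Convert time to seconds: 0.6 hr * 3600 = 2160.0 s
Step 2: Total = flux * area * time_s
Step 3: Total = 6.8 * 0.04 * 2160.0
Step 4: Total = 587.5 umol

587.5


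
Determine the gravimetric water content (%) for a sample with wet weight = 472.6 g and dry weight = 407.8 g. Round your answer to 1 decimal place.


Step 1: Water mass = wet - dry = 472.6 - 407.8 = 64.8 g
Step 2: w = 100 * water mass / dry mass
Step 3: w = 100 * 64.8 / 407.8 = 15.9%

15.9


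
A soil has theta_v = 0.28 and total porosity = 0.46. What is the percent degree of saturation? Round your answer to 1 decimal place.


Step 1: S = 100 * theta_v / n
Step 2: S = 100 * 0.28 / 0.46
Step 3: S = 60.9%

60.9


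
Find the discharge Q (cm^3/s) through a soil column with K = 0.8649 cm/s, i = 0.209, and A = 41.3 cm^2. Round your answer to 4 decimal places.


Step 1: Apply Darcy's law: Q = K * i * A
Step 2: Q = 0.8649 * 0.209 * 41.3
Step 3: Q = 7.4656 cm^3/s

7.4656


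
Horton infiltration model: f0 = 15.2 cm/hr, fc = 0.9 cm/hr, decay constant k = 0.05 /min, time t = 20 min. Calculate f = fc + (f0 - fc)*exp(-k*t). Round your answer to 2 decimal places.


Step 1: f = fc + (f0 - fc) * exp(-k * t)
Step 2: exp(-0.05 * 20) = 0.367879
Step 3: f = 0.9 + (15.2 - 0.9) * 0.367879
Step 4: f = 0.9 + 14.3 * 0.367879
Step 5: f = 6.16 cm/hr

6.16


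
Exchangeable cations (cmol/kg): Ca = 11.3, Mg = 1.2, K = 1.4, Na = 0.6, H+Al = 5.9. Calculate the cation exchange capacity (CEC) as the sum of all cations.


Step 1: CEC = Ca + Mg + K + Na + (H+Al)
Step 2: CEC = 11.3 + 1.2 + 1.4 + 0.6 + 5.9
Step 3: CEC = 20.4 cmol/kg

20.4


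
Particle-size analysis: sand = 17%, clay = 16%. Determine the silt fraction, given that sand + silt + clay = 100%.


Step 1: sand + silt + clay = 100%
Step 2: silt = 100 - sand - clay
Step 3: silt = 100 - 17 - 16
Step 4: silt = 67%

67


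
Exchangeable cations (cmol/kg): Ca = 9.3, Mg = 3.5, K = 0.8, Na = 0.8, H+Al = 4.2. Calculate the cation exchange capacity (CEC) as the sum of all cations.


Step 1: CEC = Ca + Mg + K + Na + (H+Al)
Step 2: CEC = 9.3 + 3.5 + 0.8 + 0.8 + 4.2
Step 3: CEC = 18.6 cmol/kg

18.6


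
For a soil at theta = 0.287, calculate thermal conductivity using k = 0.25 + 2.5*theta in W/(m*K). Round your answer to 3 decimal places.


Step 1: k = 0.25 + 2.5 * theta
Step 2: k = 0.25 + 2.5 * 0.287
Step 3: k = 0.25 + 0.718
Step 4: k = 0.968 W/(m*K)

0.968


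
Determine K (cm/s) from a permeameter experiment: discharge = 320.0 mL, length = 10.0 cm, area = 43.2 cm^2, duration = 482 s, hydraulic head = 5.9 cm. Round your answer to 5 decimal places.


Step 1: K = Q * L / (A * t * h)
Step 2: Numerator = 320.0 * 10.0 = 3200.0
Step 3: Denominator = 43.2 * 482 * 5.9 = 122852.16
Step 4: K = 3200.0 / 122852.16 = 0.02605 cm/s

0.02605


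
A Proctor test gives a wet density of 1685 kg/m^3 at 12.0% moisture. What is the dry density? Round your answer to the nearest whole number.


Step 1: Dry density = wet density / (1 + w/100)
Step 2: Dry density = 1685 / (1 + 12.0/100)
Step 3: Dry density = 1685 / 1.12
Step 4: Dry density = 1504 kg/m^3

1504


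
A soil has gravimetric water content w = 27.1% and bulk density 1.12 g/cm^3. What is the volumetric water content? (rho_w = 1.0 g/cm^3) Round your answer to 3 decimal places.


Step 1: theta = (w / 100) * BD / rho_w
Step 2: theta = (27.1 / 100) * 1.12 / 1.0
Step 3: theta = 0.271 * 1.12
Step 4: theta = 0.304

0.304


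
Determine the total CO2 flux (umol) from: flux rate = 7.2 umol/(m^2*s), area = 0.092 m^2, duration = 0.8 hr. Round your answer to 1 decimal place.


Step 1: Convert time to seconds: 0.8 hr * 3600 = 2880.0 s
Step 2: Total = flux * area * time_s
Step 3: Total = 7.2 * 0.092 * 2880.0
Step 4: Total = 1907.7 umol

1907.7


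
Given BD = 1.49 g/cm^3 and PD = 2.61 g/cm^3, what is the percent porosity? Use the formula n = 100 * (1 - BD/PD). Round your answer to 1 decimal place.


Step 1: Formula: n = 100 * (1 - BD / PD)
Step 2: n = 100 * (1 - 1.49 / 2.61)
Step 3: n = 100 * (1 - 0.57088)
Step 4: n = 42.9%

42.9


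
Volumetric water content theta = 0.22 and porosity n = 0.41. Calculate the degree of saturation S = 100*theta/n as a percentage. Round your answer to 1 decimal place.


Step 1: S = 100 * theta_v / n
Step 2: S = 100 * 0.22 / 0.41
Step 3: S = 53.7%

53.7


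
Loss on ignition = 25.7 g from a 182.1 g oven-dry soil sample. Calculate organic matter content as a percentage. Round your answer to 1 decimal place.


Step 1: OM% = 100 * LOI / sample mass
Step 2: OM = 100 * 25.7 / 182.1
Step 3: OM = 14.1%

14.1


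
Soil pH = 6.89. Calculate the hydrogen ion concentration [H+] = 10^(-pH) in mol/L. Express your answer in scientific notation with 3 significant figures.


Step 1: [H+] = 10^(-pH)
Step 2: [H+] = 10^(-6.89)
Step 3: [H+] = 1.29e-07 mol/L

1.29e-07


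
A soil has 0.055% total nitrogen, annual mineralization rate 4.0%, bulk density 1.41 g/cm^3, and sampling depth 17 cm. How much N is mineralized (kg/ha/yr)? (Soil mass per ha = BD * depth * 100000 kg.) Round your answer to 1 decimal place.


Step 1: Soil mass per ha = BD * depth * 100000 = 1.41 * 17 * 100000 = 2397000 kg
Step 2: Total N pool = soil mass * N%/100 = 2397000 * 0.055/100 = 1318.35 kg/ha
Step 3: N mineralized = N pool * rate%/100 = 1318.35 * 4.0/100 = 52.7 kg/ha/yr

52.7


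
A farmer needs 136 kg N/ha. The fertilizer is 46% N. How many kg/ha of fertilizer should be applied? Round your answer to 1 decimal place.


Step 1: Fertilizer rate = target N / (N content / 100)
Step 2: Rate = 136 / (46 / 100)
Step 3: Rate = 136 / 0.46
Step 4: Rate = 295.7 kg/ha

295.7


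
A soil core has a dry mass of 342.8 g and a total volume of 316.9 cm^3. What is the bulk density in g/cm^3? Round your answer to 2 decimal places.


Step 1: Identify the formula: BD = dry mass / volume
Step 2: Substitute values: BD = 342.8 / 316.9
Step 3: BD = 1.08 g/cm^3

1.08


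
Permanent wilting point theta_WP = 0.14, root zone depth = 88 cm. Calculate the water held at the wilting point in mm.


Step 1: Water (mm) = theta_WP * depth * 10
Step 2: Water = 0.14 * 88 * 10
Step 3: Water = 123.2 mm

123.2


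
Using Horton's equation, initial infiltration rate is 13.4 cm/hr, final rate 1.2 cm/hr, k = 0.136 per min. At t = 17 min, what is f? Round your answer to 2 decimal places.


Step 1: f = fc + (f0 - fc) * exp(-k * t)
Step 2: exp(-0.136 * 17) = 0.099063
Step 3: f = 1.2 + (13.4 - 1.2) * 0.099063
Step 4: f = 1.2 + 12.2 * 0.099063
Step 5: f = 2.41 cm/hr

2.41


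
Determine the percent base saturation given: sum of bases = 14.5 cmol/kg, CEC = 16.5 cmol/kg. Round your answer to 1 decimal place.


Step 1: BS = 100 * (sum of bases) / CEC
Step 2: BS = 100 * 14.5 / 16.5
Step 3: BS = 87.9%

87.9


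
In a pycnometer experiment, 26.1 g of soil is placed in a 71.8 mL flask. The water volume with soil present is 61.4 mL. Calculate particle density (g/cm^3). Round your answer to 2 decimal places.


Step 1: Volume of solids = flask volume - water volume with soil
Step 2: V_solids = 71.8 - 61.4 = 10.4 mL
Step 3: Particle density = mass / V_solids = 26.1 / 10.4 = 2.51 g/cm^3

2.51


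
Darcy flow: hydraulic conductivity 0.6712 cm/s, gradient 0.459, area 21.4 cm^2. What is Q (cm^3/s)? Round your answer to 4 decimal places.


Step 1: Apply Darcy's law: Q = K * i * A
Step 2: Q = 0.6712 * 0.459 * 21.4
Step 3: Q = 6.5929 cm^3/s

6.5929


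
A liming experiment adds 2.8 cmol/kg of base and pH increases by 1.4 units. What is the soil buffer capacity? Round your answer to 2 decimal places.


Step 1: BC = change in base / change in pH
Step 2: BC = 2.8 / 1.4
Step 3: BC = 2.0 cmol/(kg*pH unit)

2.0


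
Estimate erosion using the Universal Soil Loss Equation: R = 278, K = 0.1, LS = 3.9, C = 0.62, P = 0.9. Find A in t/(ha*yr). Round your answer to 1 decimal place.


Step 1: A = R * K * LS * C * P
Step 2: R * K = 278 * 0.1 = 27.8
Step 3: (R*K) * LS = 27.8 * 3.9 = 108.42
Step 4: * C * P = 108.42 * 0.62 * 0.9 = 60.5
Step 5: A = 60.5 t/(ha*yr)

60.5


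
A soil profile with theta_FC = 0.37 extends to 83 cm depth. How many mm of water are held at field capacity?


Step 1: Water (mm) = theta_FC * depth (cm) * 10
Step 2: Water = 0.37 * 83 * 10
Step 3: Water = 307.1 mm

307.1


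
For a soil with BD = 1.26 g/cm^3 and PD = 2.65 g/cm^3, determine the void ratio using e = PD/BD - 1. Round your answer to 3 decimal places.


Step 1: e = PD / BD - 1
Step 2: e = 2.65 / 1.26 - 1
Step 3: e = 2.10317 - 1
Step 4: e = 1.103

1.103


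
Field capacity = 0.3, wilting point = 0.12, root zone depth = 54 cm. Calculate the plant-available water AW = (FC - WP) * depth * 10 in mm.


Step 1: Available water = (FC - WP) * depth * 10
Step 2: AW = (0.3 - 0.12) * 54 * 10
Step 3: AW = 0.18 * 54 * 10
Step 4: AW = 97.2 mm

97.2


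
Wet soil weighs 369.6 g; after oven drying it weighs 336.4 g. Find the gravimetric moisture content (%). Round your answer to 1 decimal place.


Step 1: Water mass = wet - dry = 369.6 - 336.4 = 33.2 g
Step 2: w = 100 * water mass / dry mass
Step 3: w = 100 * 33.2 / 336.4 = 9.9%

9.9


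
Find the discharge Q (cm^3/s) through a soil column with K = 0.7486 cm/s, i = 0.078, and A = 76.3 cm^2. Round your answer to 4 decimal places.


Step 1: Apply Darcy's law: Q = K * i * A
Step 2: Q = 0.7486 * 0.078 * 76.3
Step 3: Q = 4.4552 cm^3/s

4.4552


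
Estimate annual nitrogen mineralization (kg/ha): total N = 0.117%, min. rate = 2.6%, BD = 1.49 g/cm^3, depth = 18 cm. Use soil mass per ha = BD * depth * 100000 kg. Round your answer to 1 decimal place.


Step 1: Soil mass per ha = BD * depth * 100000 = 1.49 * 18 * 100000 = 2682000 kg
Step 2: Total N pool = soil mass * N%/100 = 2682000 * 0.117/100 = 3137.94 kg/ha
Step 3: N mineralized = N pool * rate%/100 = 3137.94 * 2.6/100 = 81.6 kg/ha/yr

81.6


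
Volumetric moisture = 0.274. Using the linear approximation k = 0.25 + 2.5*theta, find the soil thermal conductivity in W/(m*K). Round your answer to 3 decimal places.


Step 1: k = 0.25 + 2.5 * theta
Step 2: k = 0.25 + 2.5 * 0.274
Step 3: k = 0.25 + 0.685
Step 4: k = 0.935 W/(m*K)

0.935


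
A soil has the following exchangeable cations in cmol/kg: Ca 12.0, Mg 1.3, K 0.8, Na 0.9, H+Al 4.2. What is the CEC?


Step 1: CEC = Ca + Mg + K + Na + (H+Al)
Step 2: CEC = 12.0 + 1.3 + 0.8 + 0.9 + 4.2
Step 3: CEC = 19.2 cmol/kg

19.2


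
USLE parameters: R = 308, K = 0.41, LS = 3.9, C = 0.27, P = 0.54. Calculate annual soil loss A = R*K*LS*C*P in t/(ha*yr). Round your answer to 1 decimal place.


Step 1: A = R * K * LS * C * P
Step 2: R * K = 308 * 0.41 = 126.28
Step 3: (R*K) * LS = 126.28 * 3.9 = 492.492
Step 4: * C * P = 492.492 * 0.27 * 0.54 = 71.8
Step 5: A = 71.8 t/(ha*yr)

71.8


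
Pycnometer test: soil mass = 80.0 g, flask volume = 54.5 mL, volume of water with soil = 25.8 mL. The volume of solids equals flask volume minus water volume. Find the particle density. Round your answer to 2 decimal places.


Step 1: Volume of solids = flask volume - water volume with soil
Step 2: V_solids = 54.5 - 25.8 = 28.7 mL
Step 3: Particle density = mass / V_solids = 80.0 / 28.7 = 2.79 g/cm^3

2.79


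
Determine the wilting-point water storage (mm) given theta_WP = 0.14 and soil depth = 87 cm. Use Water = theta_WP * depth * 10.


Step 1: Water (mm) = theta_WP * depth * 10
Step 2: Water = 0.14 * 87 * 10
Step 3: Water = 121.8 mm

121.8


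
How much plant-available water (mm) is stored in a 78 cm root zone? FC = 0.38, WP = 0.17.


Step 1: Available water = (FC - WP) * depth * 10
Step 2: AW = (0.38 - 0.17) * 78 * 10
Step 3: AW = 0.21 * 78 * 10
Step 4: AW = 163.8 mm

163.8


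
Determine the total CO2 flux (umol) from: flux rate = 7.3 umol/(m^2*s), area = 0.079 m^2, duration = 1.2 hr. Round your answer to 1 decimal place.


Step 1: Convert time to seconds: 1.2 hr * 3600 = 4320.0 s
Step 2: Total = flux * area * time_s
Step 3: Total = 7.3 * 0.079 * 4320.0
Step 4: Total = 2491.3 umol

2491.3


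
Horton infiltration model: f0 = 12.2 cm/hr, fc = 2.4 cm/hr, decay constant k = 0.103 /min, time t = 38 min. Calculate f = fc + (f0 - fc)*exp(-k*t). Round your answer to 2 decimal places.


Step 1: f = fc + (f0 - fc) * exp(-k * t)
Step 2: exp(-0.103 * 38) = 0.01996
Step 3: f = 2.4 + (12.2 - 2.4) * 0.01996
Step 4: f = 2.4 + 9.8 * 0.01996
Step 5: f = 2.6 cm/hr

2.6
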